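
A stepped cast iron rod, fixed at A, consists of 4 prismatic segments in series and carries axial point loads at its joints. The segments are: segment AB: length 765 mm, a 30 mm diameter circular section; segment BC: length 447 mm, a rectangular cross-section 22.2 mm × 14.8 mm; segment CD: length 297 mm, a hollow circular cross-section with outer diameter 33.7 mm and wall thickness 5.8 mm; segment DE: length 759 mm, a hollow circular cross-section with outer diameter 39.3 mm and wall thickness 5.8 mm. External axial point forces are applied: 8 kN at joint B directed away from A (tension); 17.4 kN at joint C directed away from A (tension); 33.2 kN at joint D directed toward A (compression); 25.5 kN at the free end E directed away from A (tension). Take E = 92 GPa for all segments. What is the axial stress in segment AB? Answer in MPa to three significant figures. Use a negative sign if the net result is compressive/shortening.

25.0 MPa

Internal axial forces (sectioning from the free end, tension +): N_DE = 25.5 kN, N_CD = -7.7 kN, N_BC = 9.7 kN, N_AB = 17.7 kN.
A_AB = 706.9 mm².
σ_AB = N_AB/A_AB = 17700/706.9 = 25.04 MPa.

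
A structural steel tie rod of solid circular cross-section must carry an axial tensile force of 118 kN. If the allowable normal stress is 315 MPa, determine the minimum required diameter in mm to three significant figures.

Required area A ≥ P/σ_allow = 118000/315 = 374.6 mm².
For a solid circular section, d ≥ √(4A/π) = 21.84 mm.

21.8 mm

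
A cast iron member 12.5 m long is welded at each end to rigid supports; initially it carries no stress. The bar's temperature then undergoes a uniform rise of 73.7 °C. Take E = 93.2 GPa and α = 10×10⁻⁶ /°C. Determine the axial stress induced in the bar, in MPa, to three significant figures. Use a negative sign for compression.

Free thermal expansion αLΔT = 10e-6 · 12500 · 73.7 = 9.212 mm.
The walls impose strain ε = −(9.212)/12500 = -7.3700e-04; σ = Eε = 93200 · -7.3700e-04 = -68.69 MPa.

-68.7 MPa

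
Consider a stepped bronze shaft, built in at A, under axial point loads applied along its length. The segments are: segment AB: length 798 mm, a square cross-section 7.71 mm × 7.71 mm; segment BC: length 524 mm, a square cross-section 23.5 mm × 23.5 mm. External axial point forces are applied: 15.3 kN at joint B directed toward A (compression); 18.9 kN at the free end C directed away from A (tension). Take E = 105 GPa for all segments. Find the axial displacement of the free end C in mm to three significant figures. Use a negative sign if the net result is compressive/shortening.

0.631 mm

Internal axial forces (sectioning from the free end, tension +): N_BC = 18.9 kN, N_AB = 3.6 kN.
A_AB = 59.44 mm².
A_BC = 552.2 mm².
δ_AB = 3600·798/(59.44·105000) = 0.4603 mm
δ_BC = 18900·524/(552.2·105000) = 0.1708 mm
δ = Σδ_i = 0.6311 mm.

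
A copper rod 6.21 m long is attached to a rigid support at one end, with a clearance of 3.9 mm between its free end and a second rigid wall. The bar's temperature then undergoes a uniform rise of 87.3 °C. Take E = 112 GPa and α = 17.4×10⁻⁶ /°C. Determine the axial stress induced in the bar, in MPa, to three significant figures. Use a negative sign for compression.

Free thermal expansion αLΔT = 17.4e-6 · 6210 · 87.3 = 9.433 mm.
The walls engage after the gap closes; constrained expansion = 9.433 − 3.9 = 5.533 mm.
The walls impose strain ε = −(5.533)/6210 = -8.9100e-04; σ = Eε = 112000 · -8.9100e-04 = -99.79 MPa.

-99.8 MPa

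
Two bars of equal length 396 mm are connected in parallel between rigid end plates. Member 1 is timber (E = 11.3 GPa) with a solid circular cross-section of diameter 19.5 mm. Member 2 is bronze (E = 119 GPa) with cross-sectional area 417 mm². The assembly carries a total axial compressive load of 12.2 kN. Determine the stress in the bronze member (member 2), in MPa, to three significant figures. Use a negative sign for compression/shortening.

A_1 = 298.6 mm².
Equal strain + equilibrium ⇒ each member carries load in proportion to AE: A₁E₁ = 3375000 N, A₂E₂ = 49620000 N, ΣAE = 53000000 N.
σ₂ = P·E₂/ΣAE = -12200·119000/53000000 = -27.39 MPa.

-27.4 MPa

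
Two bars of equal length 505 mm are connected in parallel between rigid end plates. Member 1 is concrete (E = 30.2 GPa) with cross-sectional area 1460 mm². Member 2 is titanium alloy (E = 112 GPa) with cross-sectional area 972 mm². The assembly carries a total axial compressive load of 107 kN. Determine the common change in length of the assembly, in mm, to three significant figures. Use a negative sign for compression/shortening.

Equal strain + equilibrium ⇒ each member carries load in proportion to AE: A₁E₁ = 44090000 N, A₂E₂ = 108900000 N, ΣAE = 153000000 N.
δ = PL/ΣAE = -107000·505/153000000 = -0.3533 mm.

-0.353 mm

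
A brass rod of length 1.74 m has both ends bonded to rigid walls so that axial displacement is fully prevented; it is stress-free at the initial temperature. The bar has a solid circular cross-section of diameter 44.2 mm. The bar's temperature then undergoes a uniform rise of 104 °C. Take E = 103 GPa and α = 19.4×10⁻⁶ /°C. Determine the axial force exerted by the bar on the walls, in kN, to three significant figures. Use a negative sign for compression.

-319 kN

Free thermal expansion αLΔT = 19.4e-6 · 1740 · 104 = 3.511 mm.
The walls impose strain ε = −(3.511)/1740 = -2.0176e-03; σ = Eε = 103000 · -2.0176e-03 = -207.8 MPa.
Wall reaction R = σ·A = -207.8·1534 = -318900 N = -318.9 kN.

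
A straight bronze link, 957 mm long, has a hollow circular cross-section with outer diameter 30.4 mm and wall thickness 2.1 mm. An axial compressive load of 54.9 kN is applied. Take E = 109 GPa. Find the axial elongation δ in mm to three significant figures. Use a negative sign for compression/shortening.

A = 186.7 mm².
δ_mech = NL/(AE) = -54900·957/(186.7·109000) = -2.582 mm.

-2.58 mm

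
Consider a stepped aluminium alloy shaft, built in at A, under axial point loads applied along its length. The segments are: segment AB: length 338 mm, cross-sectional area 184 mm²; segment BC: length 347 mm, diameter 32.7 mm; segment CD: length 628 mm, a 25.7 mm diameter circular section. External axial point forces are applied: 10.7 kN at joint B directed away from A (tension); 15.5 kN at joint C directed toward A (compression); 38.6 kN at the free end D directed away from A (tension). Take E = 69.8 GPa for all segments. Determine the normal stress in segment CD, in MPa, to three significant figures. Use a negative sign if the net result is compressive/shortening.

Internal axial forces (sectioning from the free end, tension +): N_CD = 38.6 kN, N_BC = 23.1 kN, N_AB = 33.8 kN.
A_CD = 518.7 mm².
σ_CD = N_CD/A_CD = 38600/518.7 = 74.41 MPa.

74.4 MPa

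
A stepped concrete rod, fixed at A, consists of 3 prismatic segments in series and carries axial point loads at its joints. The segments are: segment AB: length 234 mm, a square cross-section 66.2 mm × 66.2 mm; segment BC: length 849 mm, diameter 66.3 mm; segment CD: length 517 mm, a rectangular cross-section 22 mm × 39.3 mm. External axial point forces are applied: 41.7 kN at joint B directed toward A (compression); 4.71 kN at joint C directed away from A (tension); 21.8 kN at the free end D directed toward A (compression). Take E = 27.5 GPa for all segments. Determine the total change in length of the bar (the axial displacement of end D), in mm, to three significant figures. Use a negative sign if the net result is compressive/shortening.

-0.741 mm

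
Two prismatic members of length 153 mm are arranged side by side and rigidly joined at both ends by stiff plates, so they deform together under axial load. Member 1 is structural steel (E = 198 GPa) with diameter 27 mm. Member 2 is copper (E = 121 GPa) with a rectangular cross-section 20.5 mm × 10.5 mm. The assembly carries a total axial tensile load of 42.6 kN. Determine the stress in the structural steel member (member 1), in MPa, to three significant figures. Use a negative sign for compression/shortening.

60.5 MPa

A_1 = 572.6 mm².
A_2 = 215.2 mm².
Equal strain + equilibrium ⇒ each member carries load in proportion to AE: A₁E₁ = 113400000 N, A₂E₂ = 26050000 N, ΣAE = 139400000 N.
σ₁ = P·E₁/ΣAE = 42600·198000/139400000 = 60.5 MPa.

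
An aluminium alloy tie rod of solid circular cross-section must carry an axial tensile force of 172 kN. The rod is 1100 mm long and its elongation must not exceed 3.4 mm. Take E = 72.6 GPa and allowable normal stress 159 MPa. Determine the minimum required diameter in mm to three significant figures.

Required area A ≥ P/σ_allow = 172000/159 = 1082 mm².
For a solid circular section, d ≥ √(4A/π) = 37.11 mm.
Elongation limit: A ≥ PL/(Eδ_allow) = 172000·1100/(72600·3.4) = 766.5 mm² ⇒ d ≥ 31.24 mm.
The stress limit governs.

37.1 mm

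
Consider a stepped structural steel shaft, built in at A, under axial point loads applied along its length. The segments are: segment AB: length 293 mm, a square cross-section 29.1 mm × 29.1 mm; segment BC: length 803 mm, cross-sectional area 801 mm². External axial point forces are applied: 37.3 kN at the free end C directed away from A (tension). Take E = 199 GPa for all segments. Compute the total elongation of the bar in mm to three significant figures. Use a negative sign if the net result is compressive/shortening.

0.253 mm

Internal axial forces (sectioning from the free end, tension +): N_BC = 37.3 kN, N_AB = 37.3 kN.
A_AB = 846.8 mm².
δ_AB = 37300·293/(846.8·199000) = 0.06485 mm
δ_BC = 37300·803/(801·199000) = 0.1879 mm
δ = Σδ_i = 0.2528 mm.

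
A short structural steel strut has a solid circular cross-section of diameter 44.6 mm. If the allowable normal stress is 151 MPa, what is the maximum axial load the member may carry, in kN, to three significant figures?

A = 1562 mm².
P_max = σ_allow · A = 151 · 1562 = 235900 N = 235.9 kN.

236 kN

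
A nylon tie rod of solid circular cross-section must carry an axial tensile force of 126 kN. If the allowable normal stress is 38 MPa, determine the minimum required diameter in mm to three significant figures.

Required area A ≥ P/σ_allow = 126000/38 = 3316 mm².
For a solid circular section, d ≥ √(4A/π) = 64.98 mm.

65.0 mm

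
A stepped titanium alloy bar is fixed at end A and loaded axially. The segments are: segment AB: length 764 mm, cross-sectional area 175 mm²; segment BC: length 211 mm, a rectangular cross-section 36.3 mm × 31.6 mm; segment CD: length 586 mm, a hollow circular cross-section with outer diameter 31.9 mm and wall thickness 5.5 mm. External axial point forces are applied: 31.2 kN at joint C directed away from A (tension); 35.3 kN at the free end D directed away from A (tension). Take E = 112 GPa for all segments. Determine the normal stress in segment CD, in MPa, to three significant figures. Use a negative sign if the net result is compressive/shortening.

77.4 MPa

Internal axial forces (sectioning from the free end, tension +): N_CD = 35.3 kN, N_BC = 66.5 kN, N_AB = 66.5 kN.
A_CD = 456.2 mm².
σ_CD = N_CD/A_CD = 35300/456.2 = 77.39 MPa.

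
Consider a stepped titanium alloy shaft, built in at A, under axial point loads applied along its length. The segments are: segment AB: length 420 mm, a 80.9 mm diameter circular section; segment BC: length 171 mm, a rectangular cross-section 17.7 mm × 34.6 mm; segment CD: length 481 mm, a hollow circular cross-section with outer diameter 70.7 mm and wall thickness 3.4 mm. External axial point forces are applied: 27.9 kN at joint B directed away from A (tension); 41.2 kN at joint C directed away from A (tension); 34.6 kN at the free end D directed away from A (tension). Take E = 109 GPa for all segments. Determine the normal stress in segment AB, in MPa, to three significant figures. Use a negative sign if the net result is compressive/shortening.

Internal axial forces (sectioning from the free end, tension +): N_CD = 34.6 kN, N_BC = 75.8 kN, N_AB = 103.7 kN.
A_AB = 5140 mm².
σ_AB = N_AB/A_AB = 103700/5140 = 20.17 MPa.

20.2 MPa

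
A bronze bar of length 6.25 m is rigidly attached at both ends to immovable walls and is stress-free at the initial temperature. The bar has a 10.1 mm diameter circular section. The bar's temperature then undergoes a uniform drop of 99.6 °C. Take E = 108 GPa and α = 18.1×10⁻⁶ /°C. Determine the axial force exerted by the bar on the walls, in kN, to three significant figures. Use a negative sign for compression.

15.6 kN

Free thermal expansion αLΔT = 18.1e-6 · 6250 · -99.6 = -11.27 mm.
The walls impose strain ε = −(-11.27)/6250 = 1.8028e-03; σ = Eε = 108000 · 1.8028e-03 = 194.7 MPa.
Wall reaction R = σ·A = 194.7·80.12 = 15600 N = 15.6 kN.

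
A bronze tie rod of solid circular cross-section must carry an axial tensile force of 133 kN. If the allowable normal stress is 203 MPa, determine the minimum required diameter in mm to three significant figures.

28.9 mm

Required area A ≥ P/σ_allow = 133000/203 = 655.2 mm².
For a solid circular section, d ≥ √(4A/π) = 28.88 mm.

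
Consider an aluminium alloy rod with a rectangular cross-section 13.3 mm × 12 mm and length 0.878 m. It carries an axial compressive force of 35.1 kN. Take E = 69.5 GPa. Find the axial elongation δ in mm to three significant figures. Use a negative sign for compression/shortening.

-2.78 mm

A = 159.6 mm².
δ_mech = NL/(AE) = -35100·878/(159.6·69500) = -2.778 mm.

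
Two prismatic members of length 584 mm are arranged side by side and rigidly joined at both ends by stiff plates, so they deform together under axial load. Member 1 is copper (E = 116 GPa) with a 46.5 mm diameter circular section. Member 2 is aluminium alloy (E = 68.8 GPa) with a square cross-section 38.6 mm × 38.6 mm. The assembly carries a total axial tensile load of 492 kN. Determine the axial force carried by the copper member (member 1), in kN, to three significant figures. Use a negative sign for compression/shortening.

A_1 = 1698 mm².
A_2 = 1490 mm².
Equal strain + equilibrium ⇒ each member carries load in proportion to AE: A₁E₁ = 197000000 N, A₂E₂ = 102500000 N, ΣAE = 299500000 N.
F₁ = P·A₁E₁/ΣAE = 492000·197000000/299500000 = 323600 N.

324 kN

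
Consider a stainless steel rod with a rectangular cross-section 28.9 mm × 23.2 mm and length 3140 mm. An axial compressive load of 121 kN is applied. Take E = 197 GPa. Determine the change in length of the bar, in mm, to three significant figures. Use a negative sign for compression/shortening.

-2.88 mm

A = 670.5 mm².
δ_mech = NL/(AE) = -121000·3140/(670.5·197000) = -2.876 mm.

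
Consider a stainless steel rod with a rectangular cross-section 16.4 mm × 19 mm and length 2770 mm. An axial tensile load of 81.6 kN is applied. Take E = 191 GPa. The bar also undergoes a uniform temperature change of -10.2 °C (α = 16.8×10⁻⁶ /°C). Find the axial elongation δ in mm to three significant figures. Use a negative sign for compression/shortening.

A = 311.6 mm².
δ_mech = NL/(AE) = 81600·2770/(311.6·191000) = 3.798 mm.
δ_thermal = αLΔT = 16.8e-6·2770·-10.2 = -0.4747 mm.
δ = δ_mech + δ_thermal = 3.323 mm.

3.32 mm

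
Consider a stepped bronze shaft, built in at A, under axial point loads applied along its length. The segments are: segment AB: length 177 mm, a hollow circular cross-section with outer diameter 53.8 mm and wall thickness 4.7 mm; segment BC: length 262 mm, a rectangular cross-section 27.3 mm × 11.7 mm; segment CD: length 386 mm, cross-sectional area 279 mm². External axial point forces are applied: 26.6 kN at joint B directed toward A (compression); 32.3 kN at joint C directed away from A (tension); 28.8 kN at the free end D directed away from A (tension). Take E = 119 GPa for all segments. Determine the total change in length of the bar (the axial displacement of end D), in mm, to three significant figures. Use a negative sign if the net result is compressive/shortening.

Internal axial forces (sectioning from the free end, tension +): N_CD = 28.8 kN, N_BC = 61.1 kN, N_AB = 34.5 kN.
A_AB = 725 mm².
A_BC = 319.4 mm².
δ_AB = 34500·177/(725·119000) = 0.07078 mm
δ_BC = 61100·262/(319.4·119000) = 0.4212 mm
δ_CD = 28800·386/(279·119000) = 0.3348 mm
δ = Σδ_i = 0.8268 mm.

0.827 mm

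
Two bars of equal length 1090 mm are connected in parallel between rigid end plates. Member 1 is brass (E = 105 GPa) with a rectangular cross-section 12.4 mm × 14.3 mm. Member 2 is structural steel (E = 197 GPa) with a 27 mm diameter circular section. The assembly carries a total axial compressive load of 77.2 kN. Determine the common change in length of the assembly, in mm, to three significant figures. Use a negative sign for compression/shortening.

-0.640 mm

A_1 = 177.3 mm².
A_2 = 572.6 mm².
Equal strain + equilibrium ⇒ each member carries load in proportion to AE: A₁E₁ = 18620000 N, A₂E₂ = 112800000 N, ΣAE = 131400000 N.
δ = PL/ΣAE = -77200·1090/131400000 = -0.6403 mm.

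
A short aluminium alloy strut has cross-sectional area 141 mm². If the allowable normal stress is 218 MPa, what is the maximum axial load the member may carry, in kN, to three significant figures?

P_max = σ_allow · A = 218 · 141 = 30740 N = 30.74 kN.

30.7 kN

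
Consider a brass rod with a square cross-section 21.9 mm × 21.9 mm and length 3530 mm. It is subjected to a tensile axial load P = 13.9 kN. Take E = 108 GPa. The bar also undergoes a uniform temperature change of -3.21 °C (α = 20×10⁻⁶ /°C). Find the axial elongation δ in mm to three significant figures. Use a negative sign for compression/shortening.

A = 479.6 mm².
δ_mech = NL/(AE) = 13900·3530/(479.6·108000) = 0.9473 mm.
δ_thermal = αLΔT = 20e-6·3530·-3.21 = -0.2266 mm.
δ = δ_mech + δ_thermal = 0.7207 mm.

0.721 mm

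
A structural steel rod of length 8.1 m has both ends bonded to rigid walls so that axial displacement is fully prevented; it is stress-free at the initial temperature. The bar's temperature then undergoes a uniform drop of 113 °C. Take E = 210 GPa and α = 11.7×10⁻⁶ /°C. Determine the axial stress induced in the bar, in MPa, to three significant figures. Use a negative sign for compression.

278 MPa

Free thermal expansion αLΔT = 11.7e-6 · 8100 · -113 = -10.71 mm.
The walls impose strain ε = −(-10.71)/8100 = 1.3221e-03; σ = Eε = 210000 · 1.3221e-03 = 277.6 MPa.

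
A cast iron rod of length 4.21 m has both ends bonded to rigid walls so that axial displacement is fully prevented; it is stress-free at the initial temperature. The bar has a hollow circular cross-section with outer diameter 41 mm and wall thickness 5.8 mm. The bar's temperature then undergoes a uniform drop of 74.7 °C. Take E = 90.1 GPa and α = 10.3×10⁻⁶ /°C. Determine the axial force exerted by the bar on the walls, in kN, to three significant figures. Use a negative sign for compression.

Free thermal expansion αLΔT = 10.3e-6 · 4210 · -74.7 = -3.239 mm.
The walls impose strain ε = −(-3.239)/4210 = 7.6941e-04; σ = Eε = 90100 · 7.6941e-04 = 69.32 MPa.
Wall reaction R = σ·A = 69.32·641.4 = 44460 N = 44.46 kN.

44.5 kN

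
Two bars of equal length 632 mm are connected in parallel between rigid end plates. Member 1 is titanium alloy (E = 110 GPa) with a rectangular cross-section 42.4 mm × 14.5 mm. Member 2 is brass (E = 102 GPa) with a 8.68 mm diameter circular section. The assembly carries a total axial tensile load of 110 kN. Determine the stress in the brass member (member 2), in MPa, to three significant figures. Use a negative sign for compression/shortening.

A_1 = 614.8 mm².
A_2 = 59.17 mm².
Equal strain + equilibrium ⇒ each member carries load in proportion to AE: A₁E₁ = 67630000 N, A₂E₂ = 6036000 N, ΣAE = 73660000 N.
σ₂ = P·E₂/ΣAE = 110000·102000/73660000 = 152.3 MPa.

152 MPa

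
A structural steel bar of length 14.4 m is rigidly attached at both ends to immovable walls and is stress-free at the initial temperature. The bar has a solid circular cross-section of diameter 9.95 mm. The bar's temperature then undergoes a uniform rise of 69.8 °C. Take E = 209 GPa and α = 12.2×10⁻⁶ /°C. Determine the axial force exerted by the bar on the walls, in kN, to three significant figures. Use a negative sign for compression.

-13.8 kN

Free thermal expansion αLΔT = 12.2e-6 · 14400 · 69.8 = 12.26 mm.
The walls impose strain ε = −(12.26)/14400 = -8.5156e-04; σ = Eε = 209000 · -8.5156e-04 = -178 MPa.
Wall reaction R = σ·A = -178·77.76 = -13840 N = -13.84 kN.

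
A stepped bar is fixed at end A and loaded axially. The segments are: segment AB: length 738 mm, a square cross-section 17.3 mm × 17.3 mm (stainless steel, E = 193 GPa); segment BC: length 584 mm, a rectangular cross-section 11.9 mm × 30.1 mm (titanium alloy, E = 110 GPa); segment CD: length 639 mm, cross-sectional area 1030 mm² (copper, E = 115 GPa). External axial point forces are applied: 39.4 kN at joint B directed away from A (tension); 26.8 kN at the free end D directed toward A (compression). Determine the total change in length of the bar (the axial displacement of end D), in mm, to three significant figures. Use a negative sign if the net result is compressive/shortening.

-0.381 mm

Internal axial forces (sectioning from the free end, tension +): N_CD = -26.8 kN, N_BC = -26.8 kN, N_AB = 12.6 kN.
A_AB = 299.3 mm².
A_BC = 358.2 mm².
δ_AB = 12600·738/(299.3·193000) = 0.161 mm
δ_BC = -26800·584/(358.2·110000) = -0.3972 mm
δ_CD = -26800·639/(1030·115000) = -0.1446 mm
δ = Σδ_i = -0.3808 mm.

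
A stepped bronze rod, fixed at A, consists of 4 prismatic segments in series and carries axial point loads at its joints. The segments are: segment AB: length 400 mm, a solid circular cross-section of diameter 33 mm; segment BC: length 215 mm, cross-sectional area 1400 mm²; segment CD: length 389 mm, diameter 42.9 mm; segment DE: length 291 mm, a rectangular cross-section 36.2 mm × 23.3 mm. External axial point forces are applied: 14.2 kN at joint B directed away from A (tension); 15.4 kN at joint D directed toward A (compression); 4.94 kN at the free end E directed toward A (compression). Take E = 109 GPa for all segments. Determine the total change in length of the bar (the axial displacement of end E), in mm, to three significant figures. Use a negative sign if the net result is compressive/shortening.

Internal axial forces (sectioning from the free end, tension +): N_DE = -4.94 kN, N_CD = -20.34 kN, N_BC = -20.34 kN, N_AB = -6.14 kN.
A_AB = 855.3 mm².
A_CD = 1445 mm².
A_DE = 843.5 mm².
δ_AB = -6140·400/(855.3·109000) = -0.02634 mm
δ_BC = -20340·215/(1400·109000) = -0.02866 mm
δ_CD = -20340·389/(1445·109000) = -0.05022 mm
δ_DE = -4940·291/(843.5·109000) = -0.01564 mm
δ = Σδ_i = -0.1209 mm.

-0.121 mm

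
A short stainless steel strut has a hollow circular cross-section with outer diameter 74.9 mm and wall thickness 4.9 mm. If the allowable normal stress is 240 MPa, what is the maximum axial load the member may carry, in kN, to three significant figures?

259 kN

A = 1078 mm².
P_max = σ_allow · A = 240 · 1078 = 258600 N = 258.6 kN.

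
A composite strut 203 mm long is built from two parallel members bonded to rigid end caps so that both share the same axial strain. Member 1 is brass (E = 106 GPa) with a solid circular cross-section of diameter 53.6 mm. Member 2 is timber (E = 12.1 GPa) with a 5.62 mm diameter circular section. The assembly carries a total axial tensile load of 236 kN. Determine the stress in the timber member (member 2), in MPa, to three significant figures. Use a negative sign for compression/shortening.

11.9 MPa

A_1 = 2256 mm².
A_2 = 24.81 mm².
Equal strain + equilibrium ⇒ each member carries load in proportion to AE: A₁E₁ = 239200000 N, A₂E₂ = 300200 N, ΣAE = 239500000 N.
σ₂ = P·E₂/ΣAE = 236000·12100/239500000 = 11.92 MPa.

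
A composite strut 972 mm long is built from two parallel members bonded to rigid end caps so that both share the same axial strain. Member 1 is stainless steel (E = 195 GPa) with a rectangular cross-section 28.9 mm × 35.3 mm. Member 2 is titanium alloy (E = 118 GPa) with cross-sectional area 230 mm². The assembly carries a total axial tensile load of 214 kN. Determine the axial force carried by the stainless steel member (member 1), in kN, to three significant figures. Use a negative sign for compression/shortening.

188 kN

A_1 = 1020 mm².
Equal strain + equilibrium ⇒ each member carries load in proportion to AE: A₁E₁ = 198900000 N, A₂E₂ = 27140000 N, ΣAE = 226100000 N.
F₁ = P·A₁E₁/ΣAE = 214000·198900000/226100000 = 188300 N.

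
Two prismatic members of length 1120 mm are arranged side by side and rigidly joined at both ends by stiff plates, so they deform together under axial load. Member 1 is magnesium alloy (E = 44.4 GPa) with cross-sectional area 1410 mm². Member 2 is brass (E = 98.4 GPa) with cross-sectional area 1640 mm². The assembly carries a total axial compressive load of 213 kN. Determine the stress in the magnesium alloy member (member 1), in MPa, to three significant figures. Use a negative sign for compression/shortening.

Equal strain + equilibrium ⇒ each member carries load in proportion to AE: A₁E₁ = 62600000 N, A₂E₂ = 161400000 N, ΣAE = 224000000 N.
σ₁ = P·E₁/ΣAE = -213000·44400/224000000 = -42.22 MPa.

-42.2 MPa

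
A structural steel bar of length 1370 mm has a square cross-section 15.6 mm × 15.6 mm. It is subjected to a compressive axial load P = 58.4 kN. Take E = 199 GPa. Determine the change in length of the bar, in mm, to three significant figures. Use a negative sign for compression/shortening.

A = 243.4 mm².
δ_mech = NL/(AE) = -58400·1370/(243.4·199000) = -1.652 mm.

-1.65 mm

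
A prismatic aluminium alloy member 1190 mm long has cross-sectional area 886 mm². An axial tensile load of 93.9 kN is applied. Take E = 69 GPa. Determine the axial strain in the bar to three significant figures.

0.00154

σ = N/A = 106 MPa; ε = σ/E = 106/69000 = 1.536e-03.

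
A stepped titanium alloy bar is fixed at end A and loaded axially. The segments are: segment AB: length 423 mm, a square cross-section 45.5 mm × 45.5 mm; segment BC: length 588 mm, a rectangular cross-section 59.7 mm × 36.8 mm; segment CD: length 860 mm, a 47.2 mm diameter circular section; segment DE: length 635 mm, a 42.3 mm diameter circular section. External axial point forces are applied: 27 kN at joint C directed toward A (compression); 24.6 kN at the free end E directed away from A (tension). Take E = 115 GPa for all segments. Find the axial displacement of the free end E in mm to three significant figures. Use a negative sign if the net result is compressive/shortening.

0.192 mm

Internal axial forces (sectioning from the free end, tension +): N_DE = 24.6 kN, N_CD = 24.6 kN, N_BC = -2.4 kN, N_AB = -2.4 kN.
A_AB = 2070 mm².
A_BC = 2197 mm².
A_CD = 1750 mm².
A_DE = 1405 mm².
δ_AB = -2400·423/(2070·115000) = -0.004264 mm
δ_BC = -2400·588/(2197·115000) = -0.005586 mm
δ_CD = 24600·860/(1750·115000) = 0.1051 mm
δ_DE = 24600·635/(1405·115000) = 0.09666 mm
δ = Σδ_i = 0.1919 mm.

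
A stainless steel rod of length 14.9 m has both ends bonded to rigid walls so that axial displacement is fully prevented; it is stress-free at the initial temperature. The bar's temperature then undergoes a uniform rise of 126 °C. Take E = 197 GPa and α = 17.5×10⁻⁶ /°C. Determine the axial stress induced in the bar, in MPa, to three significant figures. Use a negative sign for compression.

-434 MPa

Free thermal expansion αLΔT = 17.5e-6 · 14900 · 126 = 32.85 mm.
The walls impose strain ε = −(32.85)/14900 = -2.2050e-03; σ = Eε = 197000 · -2.2050e-03 = -434.4 MPa.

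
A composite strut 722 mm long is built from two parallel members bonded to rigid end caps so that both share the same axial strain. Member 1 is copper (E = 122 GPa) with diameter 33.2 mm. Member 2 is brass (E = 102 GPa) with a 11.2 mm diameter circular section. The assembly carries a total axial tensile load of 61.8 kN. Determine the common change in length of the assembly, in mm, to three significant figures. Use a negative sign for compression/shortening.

0.386 mm

A_1 = 865.7 mm².
A_2 = 98.52 mm².
Equal strain + equilibrium ⇒ each member carries load in proportion to AE: A₁E₁ = 105600000 N, A₂E₂ = 10050000 N, ΣAE = 115700000 N.
δ = PL/ΣAE = 61800·722/115700000 = 0.3858 mm.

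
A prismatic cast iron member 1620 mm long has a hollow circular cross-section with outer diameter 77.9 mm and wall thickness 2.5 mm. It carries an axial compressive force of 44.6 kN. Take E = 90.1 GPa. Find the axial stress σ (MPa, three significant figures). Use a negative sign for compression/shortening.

A = 592.2 mm².
σ = N/A = -44600/592.2 = -75.31 MPa.

-75.3 MPa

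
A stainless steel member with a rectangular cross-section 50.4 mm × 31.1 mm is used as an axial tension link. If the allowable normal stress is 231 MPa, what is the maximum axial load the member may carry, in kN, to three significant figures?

362 kN

A = 1567 mm².
P_max = σ_allow · A = 231 · 1567 = 362100 N = 362.1 kN.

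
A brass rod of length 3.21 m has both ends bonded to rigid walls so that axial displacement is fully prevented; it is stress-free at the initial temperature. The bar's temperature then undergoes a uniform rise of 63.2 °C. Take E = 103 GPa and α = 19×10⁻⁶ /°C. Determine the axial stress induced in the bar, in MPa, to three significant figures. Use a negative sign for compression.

Free thermal expansion αLΔT = 19e-6 · 3210 · 63.2 = 3.855 mm.
The walls impose strain ε = −(3.855)/3210 = -1.2008e-03; σ = Eε = 103000 · -1.2008e-03 = -123.7 MPa.

-124 MPa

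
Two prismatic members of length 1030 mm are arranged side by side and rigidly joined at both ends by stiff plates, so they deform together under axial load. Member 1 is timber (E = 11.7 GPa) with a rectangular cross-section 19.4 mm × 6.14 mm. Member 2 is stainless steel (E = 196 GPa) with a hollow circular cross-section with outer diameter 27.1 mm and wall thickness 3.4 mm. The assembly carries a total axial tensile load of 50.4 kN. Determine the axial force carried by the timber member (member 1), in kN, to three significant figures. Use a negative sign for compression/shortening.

A_1 = 119.1 mm².
A_2 = 253.1 mm².
Equal strain + equilibrium ⇒ each member carries load in proportion to AE: A₁E₁ = 1394000 N, A₂E₂ = 49620000 N, ΣAE = 51010000 N.
F₁ = P·A₁E₁/ΣAE = 50400·1394000/51010000 = 1377 N.

1.38 kN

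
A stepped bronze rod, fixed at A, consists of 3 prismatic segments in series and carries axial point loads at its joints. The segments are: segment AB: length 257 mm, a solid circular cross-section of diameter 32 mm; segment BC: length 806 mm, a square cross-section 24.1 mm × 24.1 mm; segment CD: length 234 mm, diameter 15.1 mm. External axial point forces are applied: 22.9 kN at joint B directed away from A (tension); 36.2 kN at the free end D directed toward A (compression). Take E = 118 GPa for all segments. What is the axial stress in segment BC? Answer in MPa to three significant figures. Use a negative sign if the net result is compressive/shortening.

-62.3 MPa

Internal axial forces (sectioning from the free end, tension +): N_CD = -36.2 kN, N_BC = -36.2 kN, N_AB = -13.3 kN.
A_BC = 580.8 mm².
σ_BC = N_BC/A_BC = -36200/580.8 = -62.33 MPa.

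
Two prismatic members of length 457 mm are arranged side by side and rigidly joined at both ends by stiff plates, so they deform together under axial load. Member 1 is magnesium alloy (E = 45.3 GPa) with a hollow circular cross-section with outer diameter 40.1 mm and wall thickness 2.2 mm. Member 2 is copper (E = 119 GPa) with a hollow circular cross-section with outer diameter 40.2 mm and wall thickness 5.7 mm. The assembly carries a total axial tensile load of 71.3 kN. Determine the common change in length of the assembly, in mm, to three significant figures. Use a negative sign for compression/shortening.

A_1 = 261.9 mm².
A_2 = 617.8 mm².
Equal strain + equilibrium ⇒ each member carries load in proportion to AE: A₁E₁ = 11870000 N, A₂E₂ = 73520000 N, ΣAE = 85380000 N.
δ = PL/ΣAE = 71300·457/85380000 = 0.3816 mm.

0.382 mm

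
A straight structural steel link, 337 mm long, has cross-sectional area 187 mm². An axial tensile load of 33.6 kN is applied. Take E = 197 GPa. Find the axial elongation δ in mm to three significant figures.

δ_mech = NL/(AE) = 33600·337/(187·197000) = 0.3074 mm.

0.307 mm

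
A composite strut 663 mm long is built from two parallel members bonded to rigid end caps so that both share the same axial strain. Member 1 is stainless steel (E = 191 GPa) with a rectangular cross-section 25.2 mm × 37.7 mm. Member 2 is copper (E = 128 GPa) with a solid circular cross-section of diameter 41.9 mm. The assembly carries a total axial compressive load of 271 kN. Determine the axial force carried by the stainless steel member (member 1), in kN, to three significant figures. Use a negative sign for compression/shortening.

-137 kN

A_1 = 950 mm².
A_2 = 1379 mm².
Equal strain + equilibrium ⇒ each member carries load in proportion to AE: A₁E₁ = 181500000 N, A₂E₂ = 176500000 N, ΣAE = 358000000 N.
F₁ = P·A₁E₁/ΣAE = -271000·181500000/358000000 = -137400 N.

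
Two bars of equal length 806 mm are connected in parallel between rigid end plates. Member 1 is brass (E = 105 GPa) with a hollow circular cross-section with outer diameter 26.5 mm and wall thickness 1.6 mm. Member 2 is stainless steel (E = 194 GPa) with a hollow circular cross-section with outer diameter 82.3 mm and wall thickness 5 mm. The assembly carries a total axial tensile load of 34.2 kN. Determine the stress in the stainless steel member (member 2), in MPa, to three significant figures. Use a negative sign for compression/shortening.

26.7 MPa

A_1 = 125.2 mm².
A_2 = 1214 mm².
Equal strain + equilibrium ⇒ each member carries load in proportion to AE: A₁E₁ = 13140000 N, A₂E₂ = 235600000 N, ΣAE = 248700000 N.
σ₂ = P·E₂/ΣAE = 34200·194000/248700000 = 26.68 MPa.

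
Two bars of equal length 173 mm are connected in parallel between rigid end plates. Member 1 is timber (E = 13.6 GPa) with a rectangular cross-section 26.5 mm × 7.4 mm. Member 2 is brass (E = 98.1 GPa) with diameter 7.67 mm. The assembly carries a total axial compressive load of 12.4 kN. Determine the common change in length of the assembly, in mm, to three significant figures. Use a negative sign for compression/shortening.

A_1 = 196.1 mm².
A_2 = 46.2 mm².
Equal strain + equilibrium ⇒ each member carries load in proportion to AE: A₁E₁ = 2667000 N, A₂E₂ = 4533000 N, ΣAE = 7200000 N.
δ = PL/ΣAE = -12400·173/7200000 = -0.298 mm.

-0.298 mm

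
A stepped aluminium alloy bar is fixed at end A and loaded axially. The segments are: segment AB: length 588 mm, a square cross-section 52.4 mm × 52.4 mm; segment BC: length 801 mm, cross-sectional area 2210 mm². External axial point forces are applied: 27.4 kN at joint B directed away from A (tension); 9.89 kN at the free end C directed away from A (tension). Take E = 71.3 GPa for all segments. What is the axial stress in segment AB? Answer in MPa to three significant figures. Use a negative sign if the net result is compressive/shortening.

13.6 MPa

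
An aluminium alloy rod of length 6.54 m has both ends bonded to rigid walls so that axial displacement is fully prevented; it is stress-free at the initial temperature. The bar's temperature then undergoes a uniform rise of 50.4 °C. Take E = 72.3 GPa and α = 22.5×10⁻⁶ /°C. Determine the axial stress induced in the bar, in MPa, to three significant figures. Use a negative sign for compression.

-82.0 MPa

Free thermal expansion αLΔT = 22.5e-6 · 6540 · 50.4 = 7.416 mm.
The walls impose strain ε = −(7.416)/6540 = -1.1340e-03; σ = Eε = 72300 · -1.1340e-03 = -81.99 MPa.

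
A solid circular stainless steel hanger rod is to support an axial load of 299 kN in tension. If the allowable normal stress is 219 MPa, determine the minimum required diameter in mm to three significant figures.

Required area A ≥ P/σ_allow = 299000/219 = 1365 mm².
For a solid circular section, d ≥ √(4A/π) = 41.69 mm.

41.7 mm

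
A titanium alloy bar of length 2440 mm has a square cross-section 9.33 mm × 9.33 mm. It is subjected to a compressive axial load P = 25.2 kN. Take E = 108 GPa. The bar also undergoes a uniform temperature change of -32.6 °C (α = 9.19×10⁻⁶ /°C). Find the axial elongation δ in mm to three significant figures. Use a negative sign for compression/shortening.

-7.27 mm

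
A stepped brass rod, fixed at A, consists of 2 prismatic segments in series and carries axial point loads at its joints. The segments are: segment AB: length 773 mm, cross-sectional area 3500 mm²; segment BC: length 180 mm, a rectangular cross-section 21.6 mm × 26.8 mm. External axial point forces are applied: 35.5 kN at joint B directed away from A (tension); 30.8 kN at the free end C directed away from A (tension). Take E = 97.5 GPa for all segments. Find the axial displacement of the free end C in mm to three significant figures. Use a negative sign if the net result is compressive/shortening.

0.248 mm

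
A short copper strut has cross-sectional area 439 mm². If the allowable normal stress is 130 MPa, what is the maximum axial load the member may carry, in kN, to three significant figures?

P_max = σ_allow · A = 130 · 439 = 57070 N = 57.07 kN.

57.1 kN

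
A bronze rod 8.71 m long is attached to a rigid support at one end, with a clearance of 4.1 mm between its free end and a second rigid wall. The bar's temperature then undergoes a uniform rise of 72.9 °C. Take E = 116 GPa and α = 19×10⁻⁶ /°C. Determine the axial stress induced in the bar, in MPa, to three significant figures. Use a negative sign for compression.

Free thermal expansion αLΔT = 19e-6 · 8710 · 72.9 = 12.06 mm.
The walls engage after the gap closes; constrained expansion = 12.06 − 4.1 = 7.964 mm.
The walls impose strain ε = −(7.964)/8710 = -9.1438e-04; σ = Eε = 116000 · -9.1438e-04 = -106.1 MPa.

-106 MPa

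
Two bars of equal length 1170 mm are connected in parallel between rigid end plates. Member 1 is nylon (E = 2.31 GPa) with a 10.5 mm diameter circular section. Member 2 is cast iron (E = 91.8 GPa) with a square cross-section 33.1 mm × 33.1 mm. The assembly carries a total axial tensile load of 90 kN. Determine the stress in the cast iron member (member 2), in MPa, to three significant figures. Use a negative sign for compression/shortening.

82.0 MPa

A_1 = 86.59 mm².
A_2 = 1096 mm².
Equal strain + equilibrium ⇒ each member carries load in proportion to AE: A₁E₁ = 200000 N, A₂E₂ = 100600000 N, ΣAE = 100800000 N.
σ₂ = P·E₂/ΣAE = 90000·91800/100800000 = 81.98 MPa.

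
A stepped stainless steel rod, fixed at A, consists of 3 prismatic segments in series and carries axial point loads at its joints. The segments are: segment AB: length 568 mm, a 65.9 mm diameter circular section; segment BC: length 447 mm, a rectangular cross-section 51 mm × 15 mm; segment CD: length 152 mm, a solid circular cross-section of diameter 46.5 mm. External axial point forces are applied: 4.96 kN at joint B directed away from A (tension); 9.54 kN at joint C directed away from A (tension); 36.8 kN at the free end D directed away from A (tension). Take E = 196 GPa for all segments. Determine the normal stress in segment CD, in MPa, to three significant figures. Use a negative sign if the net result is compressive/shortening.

21.7 MPa

Internal axial forces (sectioning from the free end, tension +): N_CD = 36.8 kN, N_BC = 46.34 kN, N_AB = 51.3 kN.
A_CD = 1698 mm².
σ_CD = N_CD/A_CD = 36800/1698 = 21.67 MPa.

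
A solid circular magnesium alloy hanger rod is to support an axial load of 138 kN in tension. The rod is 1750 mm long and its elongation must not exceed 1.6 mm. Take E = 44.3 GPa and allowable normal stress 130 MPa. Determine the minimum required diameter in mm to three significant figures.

65.9 mm

Required area A ≥ P/σ_allow = 138000/130 = 1062 mm².
For a solid circular section, d ≥ √(4A/π) = 36.76 mm.
Elongation limit: A ≥ PL/(Eδ_allow) = 138000·1750/(44300·1.6) = 3407 mm² ⇒ d ≥ 65.86 mm.
The elongation limit governs.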